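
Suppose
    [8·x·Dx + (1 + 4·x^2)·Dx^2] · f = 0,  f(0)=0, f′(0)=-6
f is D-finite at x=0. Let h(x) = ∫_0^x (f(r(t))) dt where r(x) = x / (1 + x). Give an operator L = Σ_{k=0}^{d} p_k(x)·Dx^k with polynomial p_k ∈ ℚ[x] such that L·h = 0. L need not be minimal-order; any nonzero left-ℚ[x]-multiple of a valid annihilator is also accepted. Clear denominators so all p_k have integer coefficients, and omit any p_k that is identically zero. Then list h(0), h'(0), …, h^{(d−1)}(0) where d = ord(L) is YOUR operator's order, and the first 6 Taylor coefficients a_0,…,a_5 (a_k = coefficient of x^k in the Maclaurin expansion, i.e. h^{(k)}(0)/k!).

L = (2 + 10·x)·Dx^2 + (1 + 2·x + 5·x^2)·Dx^3  (order 3).
h: a_k = 0, 0, -3, 2, 1/2, -18/5, …
ICs: h(0) = 0, h′(0) = 0, h′′(0) = -6.

f: a_k = 0, -6, 0, 8, 0, -96/5, …
f∘r: x↦r, Dx↦Dx/r' in L_f ⇒ L₀.
h=∫₀ˣh₀: take L = L₀·Dx.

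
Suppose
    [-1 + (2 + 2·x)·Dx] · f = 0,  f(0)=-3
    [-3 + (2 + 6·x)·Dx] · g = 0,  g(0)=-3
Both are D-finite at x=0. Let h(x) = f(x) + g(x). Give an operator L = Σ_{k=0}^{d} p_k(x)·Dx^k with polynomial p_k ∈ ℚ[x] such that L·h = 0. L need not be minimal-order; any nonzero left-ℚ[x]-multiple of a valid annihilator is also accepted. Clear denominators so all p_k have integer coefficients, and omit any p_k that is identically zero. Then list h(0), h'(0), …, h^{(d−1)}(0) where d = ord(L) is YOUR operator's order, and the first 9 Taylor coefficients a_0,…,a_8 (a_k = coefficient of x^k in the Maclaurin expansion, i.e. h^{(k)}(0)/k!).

f: a_k = -3, -3/2, 3/8, -3/16, 15/128, -21/256, 63/1024, -99/2048, 1287/32768, …
g: a_k = -3, -9/2, 27/8, -81/16, 1215/128, -5103/256, 45927/1024, -216513/2048, 8444007/32768, …
f+g: L₀ = lclm(L_f,L_g), ord ≤ 1+1.
L = -3 + (8 + 12·x)·Dx + (4 + 16·x + 12·x^2)·Dx^2  (order 2).
h: a_k = -6, -6, 15/4, -21/4, 615/64, -1281/64, 22995/512, -54153/512, 4222647/16384, …
ICs: h(0) = -6, h′(0) = -6.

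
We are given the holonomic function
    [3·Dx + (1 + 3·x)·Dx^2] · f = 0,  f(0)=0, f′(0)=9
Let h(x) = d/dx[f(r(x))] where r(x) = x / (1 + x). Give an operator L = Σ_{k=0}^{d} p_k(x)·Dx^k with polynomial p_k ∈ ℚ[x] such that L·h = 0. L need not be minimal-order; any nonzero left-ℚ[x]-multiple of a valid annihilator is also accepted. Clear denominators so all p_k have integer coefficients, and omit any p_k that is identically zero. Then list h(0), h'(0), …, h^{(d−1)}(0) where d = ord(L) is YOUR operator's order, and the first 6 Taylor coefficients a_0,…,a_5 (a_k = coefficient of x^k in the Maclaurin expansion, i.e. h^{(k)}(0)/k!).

f: a_k = 0, 9, -27/2, 27, -243/4, 729/5, …
h₀=f(r): pull back L_f along r ⇒ L₀.
h₀' ⇒ L via d/dx closure of L₀.
L = (5 + 8·x) + (1 + 5·x + 4·x^2)·Dx  (order 1).
h: a_k = 9, -45, 189, -765, 3069, -12285, …
ICs: h(0) = 9.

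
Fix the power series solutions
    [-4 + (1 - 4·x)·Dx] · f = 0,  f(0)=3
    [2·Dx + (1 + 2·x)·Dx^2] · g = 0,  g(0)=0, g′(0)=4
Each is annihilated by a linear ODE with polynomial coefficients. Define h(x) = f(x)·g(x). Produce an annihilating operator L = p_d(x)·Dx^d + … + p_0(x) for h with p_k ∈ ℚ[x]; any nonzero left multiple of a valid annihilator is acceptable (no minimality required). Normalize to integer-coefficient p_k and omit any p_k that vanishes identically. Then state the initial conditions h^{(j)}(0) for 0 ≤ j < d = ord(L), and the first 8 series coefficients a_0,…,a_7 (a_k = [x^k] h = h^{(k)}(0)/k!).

L = 8 + (6 + 24·x)·Dx + (-1 + 2·x + 8·x^2)·Dx^2  (order 2).
h: a_k = 0, 12, 36, 160, 616, 12512/5, 49728/5, 1396224/35, …
ICs: h(0) = 0, h′(0) = 12.

f: a_k = 3, 12, 48, 192, 768, 3072, 12288, 49152, …
g: a_k = 0, 4, -4, 16/3, -8, 64/5, -64/3, 256/7, …
L₀ := L_f ⊗_s L_g (sym. prod.), ord ≤ 2.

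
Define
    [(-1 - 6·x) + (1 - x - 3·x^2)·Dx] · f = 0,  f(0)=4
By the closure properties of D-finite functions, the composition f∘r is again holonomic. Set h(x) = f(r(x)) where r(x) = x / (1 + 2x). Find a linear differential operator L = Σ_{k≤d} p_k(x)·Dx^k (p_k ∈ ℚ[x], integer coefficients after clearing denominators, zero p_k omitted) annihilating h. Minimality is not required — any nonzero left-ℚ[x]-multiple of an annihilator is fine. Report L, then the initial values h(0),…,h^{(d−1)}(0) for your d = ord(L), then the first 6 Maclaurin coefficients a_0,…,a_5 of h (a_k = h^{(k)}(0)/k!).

L = (1 + 8·x) + (-1 - 5·x - 5·x^2 + 2·x^3)·Dx  (order 1).
h: a_k = 4, 4, 8, -20, 68, -224, …
ICs: h(0) = 4.

f: a_k = 4, 4, 16, 28, 76, 160, …
L₀ from L_f via x↦r, Dx↦r'^{-1}Dx.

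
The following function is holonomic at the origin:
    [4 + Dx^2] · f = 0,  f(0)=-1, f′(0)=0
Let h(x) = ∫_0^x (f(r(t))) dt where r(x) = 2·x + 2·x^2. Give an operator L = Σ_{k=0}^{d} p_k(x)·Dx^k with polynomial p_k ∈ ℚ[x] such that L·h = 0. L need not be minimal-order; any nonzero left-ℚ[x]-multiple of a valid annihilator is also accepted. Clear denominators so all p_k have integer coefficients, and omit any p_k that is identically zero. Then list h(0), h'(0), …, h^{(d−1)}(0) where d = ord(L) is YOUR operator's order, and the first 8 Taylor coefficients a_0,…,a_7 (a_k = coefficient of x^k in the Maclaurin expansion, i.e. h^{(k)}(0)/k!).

L = (16 + 96·x + 192·x^2 + 128·x^3)·Dx - 2·Dx^2 + (1 + 2·x)·Dx^3  (order 3).
h: a_k = 0, -1, 0, 8/3, 4, -8/15, -64/9, -2624/315, …
ICs: h(0) = 0, h′(0) = -1, h′′(0) = 0.

f: a_k = -1, 0, 2, 0, -2/3, 0, 4/45, 0, …
L₀ from L_f via x↦r, Dx↦r'^{-1}Dx.
h=∫h₀ ⇒ L = L₀·Dx.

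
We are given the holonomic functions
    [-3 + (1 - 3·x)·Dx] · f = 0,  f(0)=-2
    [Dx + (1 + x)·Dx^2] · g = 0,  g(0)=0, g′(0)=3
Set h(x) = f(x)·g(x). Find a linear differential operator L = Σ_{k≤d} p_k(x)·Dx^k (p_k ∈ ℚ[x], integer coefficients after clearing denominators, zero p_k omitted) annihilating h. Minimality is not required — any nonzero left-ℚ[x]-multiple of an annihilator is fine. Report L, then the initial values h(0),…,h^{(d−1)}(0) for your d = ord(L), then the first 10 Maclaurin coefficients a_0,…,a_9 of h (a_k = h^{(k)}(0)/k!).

f: a_k = -2, -6, -18, -54, -162, -486, -1458, -4374, -13122, -39366, …
g: a_k = 0, 3, -3/2, 1, -3/4, 3/5, -1/2, 3/7, -3/8, 1/3, …
h₀=f·g: eliminate ⇒ L₀, order ≤ 1·2.
L = 3 + (5 + 9·x)·Dx + (-1 + 2·x + 3·x^2)·Dx^2  (order 2).
h: a_k = 0, -6, -15, -47, -279/2, -4197/10, -12581/10, -264261/70, -1585461/140, -14269429/420, …
ICs: h(0) = 0, h′(0) = -6.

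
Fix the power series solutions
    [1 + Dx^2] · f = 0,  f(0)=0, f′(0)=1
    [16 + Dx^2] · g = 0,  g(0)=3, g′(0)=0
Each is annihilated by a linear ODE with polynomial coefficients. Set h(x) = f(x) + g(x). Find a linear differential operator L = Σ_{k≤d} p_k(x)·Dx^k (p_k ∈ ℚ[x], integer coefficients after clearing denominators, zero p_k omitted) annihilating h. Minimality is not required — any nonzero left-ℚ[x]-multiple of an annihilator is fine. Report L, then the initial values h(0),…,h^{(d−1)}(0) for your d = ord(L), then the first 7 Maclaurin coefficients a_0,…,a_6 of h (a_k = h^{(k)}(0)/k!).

f: a_k = 0, 1, 0, -1/6, 0, 1/120, 0, …
g: a_k = 3, 0, -24, 0, 32, 0, -256/15, …
Sum ⇒ L₀ = lclm(L_f,L_g) in ℚ(x)⟨Dx⟩.
L = 16 + 17·Dx^2 + Dx^4  (order 4).
h: a_k = 3, 1, -24, -1/6, 32, 1/120, -256/15, …
ICs: h(0) = 3, h′(0) = 1, h′′(0) = -48, h′′′(0) = -1.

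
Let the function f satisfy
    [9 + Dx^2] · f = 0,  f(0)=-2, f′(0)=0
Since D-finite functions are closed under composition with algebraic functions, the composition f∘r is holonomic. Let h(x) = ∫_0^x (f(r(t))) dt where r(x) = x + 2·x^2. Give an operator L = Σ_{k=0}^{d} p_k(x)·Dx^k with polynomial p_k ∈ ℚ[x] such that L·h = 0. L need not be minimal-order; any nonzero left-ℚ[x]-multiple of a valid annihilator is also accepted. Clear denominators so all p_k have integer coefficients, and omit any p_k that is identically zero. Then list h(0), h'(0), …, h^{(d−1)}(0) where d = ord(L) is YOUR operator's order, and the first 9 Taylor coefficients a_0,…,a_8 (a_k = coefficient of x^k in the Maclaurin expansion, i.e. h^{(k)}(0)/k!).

f: a_k = -2, 0, 9, 0, -27/4, 0, 81/40, 0, -729/2240, …
h₀=f(r): pull back L_f along r ⇒ L₀.
h=∫₀ˣh₀: take L = L₀·Dx.
L = (9 + 108·x + 432·x^2 + 576·x^3)·Dx - 4·Dx^2 + (1 + 4·x)·Dx^3  (order 3).
h: a_k = 0, -2, 0, 3, 9, 117/20, -9, -6399/280, -1917/80, …
ICs: h(0) = 0, h′(0) = -2, h′′(0) = 0.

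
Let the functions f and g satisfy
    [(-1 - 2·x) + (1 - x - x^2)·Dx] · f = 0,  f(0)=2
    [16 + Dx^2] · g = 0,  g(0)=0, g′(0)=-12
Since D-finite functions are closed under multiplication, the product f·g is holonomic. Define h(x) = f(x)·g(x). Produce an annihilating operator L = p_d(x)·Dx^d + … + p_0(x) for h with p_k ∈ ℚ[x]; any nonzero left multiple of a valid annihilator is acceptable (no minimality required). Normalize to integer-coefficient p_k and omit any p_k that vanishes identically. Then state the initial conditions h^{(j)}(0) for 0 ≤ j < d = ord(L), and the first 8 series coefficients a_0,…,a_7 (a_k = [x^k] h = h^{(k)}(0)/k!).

f: a_k = 2, 2, 4, 6, 10, 16, 26, 42, …
g: a_k = 0, -12, 0, 32, 0, -128/5, 0, 1024/105, …
f·g: L₀ = L_f ⊗_s L_g, ord ≤ 1·2.
L = (-14 + 16·x + 16·x^2) + (2 + 4·x)·Dx + (-1 + x + x^2)·Dx^2  (order 2).
h: a_k = 0, -24, -24, 16, -8, -216/5, -256/5, -7864/105, …
ICs: h(0) = 0, h′(0) = -24.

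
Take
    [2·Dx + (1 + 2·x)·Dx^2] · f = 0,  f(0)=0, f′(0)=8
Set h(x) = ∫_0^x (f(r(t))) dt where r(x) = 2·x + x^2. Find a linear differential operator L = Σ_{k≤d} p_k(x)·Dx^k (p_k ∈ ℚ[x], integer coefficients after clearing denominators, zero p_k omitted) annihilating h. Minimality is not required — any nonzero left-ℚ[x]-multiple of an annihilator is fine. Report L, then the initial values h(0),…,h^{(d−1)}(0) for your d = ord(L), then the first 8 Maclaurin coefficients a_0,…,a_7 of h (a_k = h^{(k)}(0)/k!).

f: a_k = 0, 8, -8, 32/3, -16, 128/5, -128/3, 512/7, …
Substitute x→r, Dx→(1/r')Dx; clear ⇒ L₀.
Integrate: L := L₀·Dx.
L = (3 + 4·x + 2·x^2)·Dx^2 + (1 + 5·x + 6·x^2 + 2·x^3)·Dx^3  (order 3).
h: a_k = 0, 0, 8, -8, 40/3, -136/5, 928/15, -1056/7, …
ICs: h(0) = 0, h′(0) = 0, h′′(0) = 16.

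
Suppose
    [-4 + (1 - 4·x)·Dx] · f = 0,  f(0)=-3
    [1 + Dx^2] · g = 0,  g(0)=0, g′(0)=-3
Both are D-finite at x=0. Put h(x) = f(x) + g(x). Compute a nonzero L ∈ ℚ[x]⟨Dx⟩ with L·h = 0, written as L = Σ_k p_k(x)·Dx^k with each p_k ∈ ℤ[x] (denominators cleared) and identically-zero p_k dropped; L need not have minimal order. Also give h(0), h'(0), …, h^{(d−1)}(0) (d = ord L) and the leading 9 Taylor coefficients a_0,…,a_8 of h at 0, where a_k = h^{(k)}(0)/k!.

f: a_k = -3, -12, -48, -192, -768, -3072, -12288, -49152, -196608, …
g: a_k = 0, -3, 0, 1/2, 0, -1/40, 0, 1/1680, 0, …
f+g: L₀ = lclm(L_f,L_g), ord ≤ 1+2.
L = (388 - 32·x + 64·x^2) + (-33 + 140·x - 48·x^2 + 64·x^3)·Dx + (388 - 32·x + 64·x^2)·Dx^2 + (-33 + 140·x - 48·x^2 + 64·x^3)·Dx^3  (order 3).
h: a_k = -3, -15, -48, -383/2, -768, -122881/40, -12288, -82575359/1680, -196608, …
ICs: h(0) = -3, h′(0) = -15, h′′(0) = -96.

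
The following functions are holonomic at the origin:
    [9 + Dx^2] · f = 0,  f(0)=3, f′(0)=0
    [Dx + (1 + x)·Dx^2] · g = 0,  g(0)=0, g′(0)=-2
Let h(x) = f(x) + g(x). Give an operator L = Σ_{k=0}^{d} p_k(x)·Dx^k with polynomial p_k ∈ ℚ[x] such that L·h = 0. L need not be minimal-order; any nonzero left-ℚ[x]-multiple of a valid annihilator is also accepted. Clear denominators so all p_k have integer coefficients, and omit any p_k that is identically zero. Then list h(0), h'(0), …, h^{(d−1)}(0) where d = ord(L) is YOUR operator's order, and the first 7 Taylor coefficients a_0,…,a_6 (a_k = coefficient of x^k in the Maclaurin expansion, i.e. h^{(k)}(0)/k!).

L = (135 + 162·x + 81·x^2)·Dx + (99 + 261·x + 243·x^2 + 81·x^3)·Dx^2 + (15 + 18·x + 9·x^2)·Dx^3 + (11 + 29·x + 27·x^2 + 9·x^3)·Dx^4  (order 4).
h: a_k = 3, -2, -25/2, -2/3, 85/8, -2/5, -649/240, …
ICs: h(0) = 3, h′(0) = -2, h′′(0) = -25, h′′′(0) = -4.

f: a_k = 3, 0, -27/2, 0, 81/8, 0, -243/80, …
g: a_k = 0, -2, 1, -2/3, 1/2, -2/5, 1/3, …
Weyl lclm of L_f,L_g ⇒ L₀ (ord ≤ 4).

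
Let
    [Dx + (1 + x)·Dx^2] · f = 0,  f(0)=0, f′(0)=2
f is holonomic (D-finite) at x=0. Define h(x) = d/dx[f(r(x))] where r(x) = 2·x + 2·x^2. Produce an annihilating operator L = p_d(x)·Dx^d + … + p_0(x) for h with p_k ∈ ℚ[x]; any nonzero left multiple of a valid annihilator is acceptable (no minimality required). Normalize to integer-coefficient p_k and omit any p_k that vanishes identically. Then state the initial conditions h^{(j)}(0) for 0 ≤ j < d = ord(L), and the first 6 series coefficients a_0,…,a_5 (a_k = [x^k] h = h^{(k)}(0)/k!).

L = (4·x + 4·x^2) + (1 + 4·x + 6·x^2 + 4·x^3)·Dx  (order 1).
h: a_k = 4, 0, -8, 16, -16, 0, …
ICs: h(0) = 4.

f: a_k = 0, 2, -1, 2/3, -1/2, 2/5, …
f∘r: x↦r, Dx↦Dx/r' in L_f ⇒ L₀.
Differentiate: ansatz ord ≤ ord L₀ ⇒ L.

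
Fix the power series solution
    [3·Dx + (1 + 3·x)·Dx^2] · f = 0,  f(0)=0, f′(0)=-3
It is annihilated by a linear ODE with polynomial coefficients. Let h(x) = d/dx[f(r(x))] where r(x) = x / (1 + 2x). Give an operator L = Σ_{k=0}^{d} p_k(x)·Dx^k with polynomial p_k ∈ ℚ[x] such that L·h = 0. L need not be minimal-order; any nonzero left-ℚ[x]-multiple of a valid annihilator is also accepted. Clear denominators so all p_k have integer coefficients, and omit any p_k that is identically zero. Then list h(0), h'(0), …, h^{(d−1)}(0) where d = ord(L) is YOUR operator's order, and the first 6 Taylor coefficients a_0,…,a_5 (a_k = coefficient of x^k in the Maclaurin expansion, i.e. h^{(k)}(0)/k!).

f: a_k = 0, -3, 9/2, -9, 81/4, -243/5, …
h₀=f(r): pull back L_f along r ⇒ L₀.
Differentiate: ansatz ord ≤ ord L₀ ⇒ L.
L = (7 + 20·x) + (1 + 7·x + 10·x^2)·Dx  (order 1).
h: a_k = -3, 21, -117, 609, -3093, 15561, …
ICs: h(0) = -3.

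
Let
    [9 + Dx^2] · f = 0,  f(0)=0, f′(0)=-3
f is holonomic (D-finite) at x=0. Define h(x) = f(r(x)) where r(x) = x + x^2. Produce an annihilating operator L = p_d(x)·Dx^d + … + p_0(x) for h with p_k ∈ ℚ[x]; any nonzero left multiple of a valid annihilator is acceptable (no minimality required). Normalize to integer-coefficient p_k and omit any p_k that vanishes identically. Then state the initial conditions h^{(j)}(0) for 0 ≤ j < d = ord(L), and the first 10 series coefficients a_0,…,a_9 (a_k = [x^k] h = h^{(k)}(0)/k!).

L = (9 + 54·x + 108·x^2 + 72·x^3) - 2·Dx + (1 + 2·x)·Dx^2  (order 2).
h: a_k = 0, -3, -3, 9/2, 27/2, 459/40, -45/8, -11097/560, -1377/80, -4779/4480, …
ICs: h(0) = 0, h′(0) = -3.

f: a_k = 0, -3, 0, 9/2, 0, -81/40, 0, 243/560, 0, -243/4480, …
h₀=f(r): pull back L_f along r ⇒ L₀.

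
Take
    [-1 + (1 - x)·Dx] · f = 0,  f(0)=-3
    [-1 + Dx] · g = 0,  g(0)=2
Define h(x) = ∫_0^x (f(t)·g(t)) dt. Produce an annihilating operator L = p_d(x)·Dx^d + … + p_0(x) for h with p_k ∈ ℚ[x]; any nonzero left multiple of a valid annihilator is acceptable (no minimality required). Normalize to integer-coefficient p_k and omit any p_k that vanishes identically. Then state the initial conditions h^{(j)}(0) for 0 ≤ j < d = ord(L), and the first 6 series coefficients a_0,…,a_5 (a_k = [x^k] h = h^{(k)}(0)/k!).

f: a_k = -3, -3, -3, -3, -3, -3, …
g: a_k = 2, 2, 1, 1/3, 1/12, 1/60, …
h₀=f·g: eliminate ⇒ L₀, order ≤ 1·1.
h=∫₀ˣh₀: take L = L₀·Dx.
L = (2 - x)·Dx + (-1 + x)·Dx^2  (order 2).
h: a_k = 0, -6, -6, -5, -4, -13/4, …
ICs: h(0) = 0, h′(0) = -6.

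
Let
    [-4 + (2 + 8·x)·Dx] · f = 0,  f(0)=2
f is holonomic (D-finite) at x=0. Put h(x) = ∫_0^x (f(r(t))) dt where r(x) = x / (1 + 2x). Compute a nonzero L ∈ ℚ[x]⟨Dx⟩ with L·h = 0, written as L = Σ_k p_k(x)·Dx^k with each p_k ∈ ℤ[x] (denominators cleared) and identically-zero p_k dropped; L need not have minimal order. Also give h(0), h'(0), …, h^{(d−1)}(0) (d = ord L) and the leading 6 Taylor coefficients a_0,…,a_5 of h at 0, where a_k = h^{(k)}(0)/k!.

f: a_k = 2, 4, -4, 8, -20, 56, …
Substitute x→r, Dx→(1/r')Dx; clear ⇒ L₀.
Integrate: L := L₀·Dx.
L = -2·Dx + (1 + 8·x + 12·x^2)·Dx^2  (order 2).
h: a_k = 0, 2, 2, -4, 10, -148/5, …
ICs: h(0) = 0, h′(0) = 2.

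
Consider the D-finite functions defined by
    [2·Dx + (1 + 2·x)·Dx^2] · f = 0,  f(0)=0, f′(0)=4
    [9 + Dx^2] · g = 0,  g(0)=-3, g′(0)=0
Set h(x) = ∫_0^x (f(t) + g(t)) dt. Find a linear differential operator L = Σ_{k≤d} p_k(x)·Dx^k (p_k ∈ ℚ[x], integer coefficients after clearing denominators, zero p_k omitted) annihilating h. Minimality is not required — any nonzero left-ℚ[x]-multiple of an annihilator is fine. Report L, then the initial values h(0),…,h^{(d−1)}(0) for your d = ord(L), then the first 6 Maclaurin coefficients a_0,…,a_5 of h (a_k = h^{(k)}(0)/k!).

f: a_k = 0, 4, -4, 16/3, -8, 64/5, …
g: a_k = -3, 0, 27/2, 0, -81/8, 0, …
Weyl lclm of L_f,L_g ⇒ L₀ (ord ≤ 4).
∫: right-multiply L₀ by Dx.
L = (594 + 648·x + 648·x^2)·Dx^2 + (153 + 630·x + 972·x^2 + 648·x^3)·Dx^3 + (66 + 72·x + 72·x^2)·Dx^4 + (17 + 70·x + 108·x^2 + 72·x^3)·Dx^5  (order 5).
h: a_k = 0, -3, 2, 19/6, 4/3, -29/8, …
ICs: h(0) = 0, h′(0) = -3, h′′(0) = 4, h′′′(0) = 19, h′′′′(0) = 32.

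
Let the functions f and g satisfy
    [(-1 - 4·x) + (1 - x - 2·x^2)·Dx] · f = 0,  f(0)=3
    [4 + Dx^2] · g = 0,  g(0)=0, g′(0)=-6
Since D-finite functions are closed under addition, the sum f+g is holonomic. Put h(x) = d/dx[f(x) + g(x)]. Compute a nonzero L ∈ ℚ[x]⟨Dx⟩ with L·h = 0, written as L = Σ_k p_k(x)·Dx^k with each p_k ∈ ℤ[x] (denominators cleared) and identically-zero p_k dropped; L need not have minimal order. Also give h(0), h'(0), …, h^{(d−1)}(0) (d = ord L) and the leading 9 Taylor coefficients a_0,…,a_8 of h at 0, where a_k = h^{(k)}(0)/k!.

L = (576 + 2400·x + 5616·x^2 + 3360·x^3 + 3840·x^4 + 1152·x^5 + 768·x^6) + (-68 - 236·x + 240·x^2 + 488·x^3 + 560·x^4 + 672·x^5 + 448·x^6 + 256·x^7)·Dx + (144 + 600·x + 1404·x^2 + 840·x^3 + 960·x^4 + 288·x^5 + 192·x^6)·Dx^2 + (-17 - 59·x + 60·x^2 + 122·x^3 + 140·x^4 + 168·x^5 + 112·x^6 + 64·x^7)·Dx^3  (order 3).
h: a_k = -3, 18, 57, 132, 311, 774, 26783/15, 4104, 966731/105, …
ICs: h(0) = -3, h′(0) = 18, h′′(0) = 114.

f: a_k = 3, 3, 9, 15, 33, 63, 129, 255, 513, …
g: a_k = 0, -6, 0, 4, 0, -4/5, 0, 8/105, 0, …
h₀=f+g: left-lcm gives L₀, ord ≤ 3.
Differentiate: ansatz ord ≤ ord L₀ ⇒ L.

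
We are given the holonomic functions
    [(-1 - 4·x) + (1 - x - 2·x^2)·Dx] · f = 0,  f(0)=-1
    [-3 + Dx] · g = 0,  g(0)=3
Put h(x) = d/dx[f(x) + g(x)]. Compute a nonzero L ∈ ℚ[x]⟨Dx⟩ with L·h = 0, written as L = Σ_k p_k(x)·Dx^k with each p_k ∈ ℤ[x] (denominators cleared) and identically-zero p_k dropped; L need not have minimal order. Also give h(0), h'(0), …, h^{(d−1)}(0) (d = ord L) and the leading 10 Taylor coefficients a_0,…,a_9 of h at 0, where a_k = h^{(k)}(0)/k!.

L = (12 + 126·x + 144·x^2 + 336·x^3 + 144·x^4) + (-7 - 42·x - 81·x^2 - 88·x^3 + 60·x^4 + 48·x^5)·Dx + (1 + 11·x^2 - 8·x^3 - 36·x^4 - 16·x^5)·Dx^2  (order 2).
h: a_k = 8, 21, 51/2, -7/2, -597/8, -9591/40, -46871/80, -763893/560, -13742559/4480, -30596213/4480, …
ICs: h(0) = 8, h′(0) = 21.

f: a_k = -1, -1, -3, -5, -11, -21, -43, -85, -171, -341, …
g: a_k = 3, 9, 27/2, 27/2, 81/8, 243/40, 243/80, 729/560, 2187/4480, 729/4480, …
Weyl lclm of L_f,L_g ⇒ L₀ (ord ≤ 2).
Differentiate: ansatz ord ≤ ord L₀ ⇒ L.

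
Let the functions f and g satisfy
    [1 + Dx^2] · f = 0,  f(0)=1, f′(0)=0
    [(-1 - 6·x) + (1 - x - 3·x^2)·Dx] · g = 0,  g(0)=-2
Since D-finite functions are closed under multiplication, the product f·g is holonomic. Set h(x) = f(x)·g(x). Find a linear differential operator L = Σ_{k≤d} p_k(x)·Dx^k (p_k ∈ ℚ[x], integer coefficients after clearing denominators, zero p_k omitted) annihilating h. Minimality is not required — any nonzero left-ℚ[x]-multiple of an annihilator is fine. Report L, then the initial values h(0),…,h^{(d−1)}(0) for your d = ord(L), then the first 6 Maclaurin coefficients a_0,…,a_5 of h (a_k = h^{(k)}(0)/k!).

L = (5 + x + 3·x^2) + (2 + 12·x)·Dx + (-1 + x + 3·x^2)·Dx^2  (order 2).
h: a_k = -2, -2, -7, -13, -409/12, -877/12, …
ICs: h(0) = -2, h′(0) = -2.

f: a_k = 1, 0, -1/2, 0, 1/24, 0, …
g: a_k = -2, -2, -8, -14, -38, -80, …
f·g: L₀ = L_f ⊗_s L_g, ord ≤ 2·1.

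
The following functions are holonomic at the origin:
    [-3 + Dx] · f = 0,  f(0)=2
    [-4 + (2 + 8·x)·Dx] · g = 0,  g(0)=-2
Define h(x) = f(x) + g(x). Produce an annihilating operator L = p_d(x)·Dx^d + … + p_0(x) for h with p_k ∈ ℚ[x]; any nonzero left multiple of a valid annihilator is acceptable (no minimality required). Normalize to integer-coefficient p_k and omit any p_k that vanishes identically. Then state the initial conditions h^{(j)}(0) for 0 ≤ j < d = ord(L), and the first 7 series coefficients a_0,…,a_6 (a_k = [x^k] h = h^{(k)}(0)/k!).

L = (30 + 72·x) + (-13 - 72·x - 144·x^2)·Dx + (1 + 16·x + 48·x^2)·Dx^2  (order 2).
h: a_k = 0, 2, 13, 1, 107/4, -1039/20, 6801/40, …
ICs: h(0) = 0, h′(0) = 2.

f: a_k = 2, 6, 9, 9, 27/4, 81/20, 81/40, …
g: a_k = -2, -4, 4, -8, 20, -56, 168, …
Sum ⇒ L₀ = lclm(L_f,L_g) in ℚ(x)⟨Dx⟩.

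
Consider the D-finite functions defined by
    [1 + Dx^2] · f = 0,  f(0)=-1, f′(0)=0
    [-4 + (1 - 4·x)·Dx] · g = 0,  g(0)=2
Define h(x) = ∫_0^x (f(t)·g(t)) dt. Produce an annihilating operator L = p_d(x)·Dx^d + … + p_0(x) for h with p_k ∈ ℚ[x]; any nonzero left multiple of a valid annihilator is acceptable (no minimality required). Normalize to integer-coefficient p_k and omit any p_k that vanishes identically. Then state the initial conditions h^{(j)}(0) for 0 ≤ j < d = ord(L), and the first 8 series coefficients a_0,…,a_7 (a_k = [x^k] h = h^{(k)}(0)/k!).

f: a_k = -1, 0, 1/2, 0, -1/24, 0, 1/720, 0, …
g: a_k = 2, 8, 32, 128, 512, 2048, 8192, 32768, …
h₀=f·g: eliminate ⇒ L₀, order ≤ 2·1.
Integrate: L := L₀·Dx.
L = (-1 + 4·x)·Dx + 8·Dx^2 + (-1 + 4·x)·Dx^3  (order 3).
h: a_k = 0, -2, -4, -31/3, -31, -5953/60, -5953/18, -2857439/2520, …
ICs: h(0) = 0, h′(0) = -2, h′′(0) = -8.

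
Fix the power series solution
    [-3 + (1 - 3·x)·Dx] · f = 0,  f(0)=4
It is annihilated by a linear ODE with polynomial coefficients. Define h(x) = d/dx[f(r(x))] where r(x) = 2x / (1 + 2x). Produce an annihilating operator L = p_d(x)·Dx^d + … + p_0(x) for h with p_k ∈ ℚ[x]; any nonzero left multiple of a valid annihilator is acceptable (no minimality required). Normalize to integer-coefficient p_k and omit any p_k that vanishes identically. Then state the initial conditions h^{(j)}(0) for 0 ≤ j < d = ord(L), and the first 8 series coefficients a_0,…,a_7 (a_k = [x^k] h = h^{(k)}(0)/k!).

f: a_k = 4, 12, 36, 108, 324, 972, 2916, 8748, …
Substitute x→r, Dx→(1/r')Dx; clear ⇒ L₀.
h=h₀': d/dx-closure on L₀ ⇒ L.
L = 8 + (-1 + 4·x)·Dx  (order 1).
h: a_k = 24, 192, 1152, 6144, 30720, 147456, 688128, 3145728, …
ICs: h(0) = 24.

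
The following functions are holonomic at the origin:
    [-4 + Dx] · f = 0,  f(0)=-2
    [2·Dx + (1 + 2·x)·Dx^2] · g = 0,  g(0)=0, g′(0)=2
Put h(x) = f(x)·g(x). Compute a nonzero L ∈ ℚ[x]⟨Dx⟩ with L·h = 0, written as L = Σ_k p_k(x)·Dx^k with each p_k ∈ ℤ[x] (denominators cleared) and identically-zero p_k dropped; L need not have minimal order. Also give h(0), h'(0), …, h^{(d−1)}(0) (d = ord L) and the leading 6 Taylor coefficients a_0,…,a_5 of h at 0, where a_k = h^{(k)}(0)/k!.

f: a_k = -2, -8, -16, -64/3, -64/3, -256/15, …
g: a_k = 0, 2, -2, 8/3, -4, 32/5, …
L₀ := L_f ⊗_s L_g (sym. prod.), ord ≤ 2.
L = (8 + 32·x) + (-6 - 16·x)·Dx + (1 + 2·x)·Dx^2  (order 2).
h: a_k = 0, -4, -12, -64/3, -24, -352/15, …
ICs: h(0) = 0, h′(0) = -4.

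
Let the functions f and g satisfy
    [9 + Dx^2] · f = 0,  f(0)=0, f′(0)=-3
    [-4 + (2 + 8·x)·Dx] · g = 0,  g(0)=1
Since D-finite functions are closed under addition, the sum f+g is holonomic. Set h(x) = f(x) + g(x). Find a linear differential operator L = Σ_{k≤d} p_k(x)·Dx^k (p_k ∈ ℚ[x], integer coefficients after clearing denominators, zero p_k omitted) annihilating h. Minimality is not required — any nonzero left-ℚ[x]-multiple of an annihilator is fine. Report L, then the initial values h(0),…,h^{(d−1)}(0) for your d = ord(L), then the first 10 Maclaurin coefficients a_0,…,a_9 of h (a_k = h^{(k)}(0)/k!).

L = (-378 - 1296·x - 2592·x^2) + (45 + 828·x + 3888·x^2 + 5184·x^3)·Dx + (-42 - 144·x - 288·x^2)·Dx^2 + (5 + 92·x + 432·x^2 + 576·x^3)·Dx^3  (order 3).
h: a_k = 1, -1, -2, 17/2, -10, 1039/40, -84, 148083/560, -858, 12812557/4480, …
ICs: h(0) = 1, h′(0) = -1, h′′(0) = -4.

f: a_k = 0, -3, 0, 9/2, 0, -81/40, 0, 243/560, 0, -243/4480, …
g: a_k = 1, 2, -2, 4, -10, 28, -84, 264, -858, 2860, …
f+g: L₀ = lclm(L_f,L_g), ord ≤ 2+1.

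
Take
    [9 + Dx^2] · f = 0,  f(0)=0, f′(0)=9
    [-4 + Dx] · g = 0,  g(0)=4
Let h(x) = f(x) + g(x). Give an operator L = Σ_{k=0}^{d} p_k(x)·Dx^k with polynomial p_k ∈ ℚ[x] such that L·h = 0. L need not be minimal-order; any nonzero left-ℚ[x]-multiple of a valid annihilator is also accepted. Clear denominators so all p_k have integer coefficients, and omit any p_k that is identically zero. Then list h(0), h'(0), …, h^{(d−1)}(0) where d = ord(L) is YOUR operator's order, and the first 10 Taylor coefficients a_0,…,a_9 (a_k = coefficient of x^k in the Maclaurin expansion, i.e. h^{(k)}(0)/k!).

f: a_k = 0, 9, 0, -27/2, 0, 243/40, 0, -729/560, 0, 729/4480, …
g: a_k = 4, 16, 32, 128/3, 128/3, 512/15, 1024/45, 4096/315, 2048/315, 8192/2835, …
L₀ := lclm(L_f,L_g); ord L₀ ≤ 2+1.
L = -36 + 9·Dx - 4·Dx^2 + Dx^3  (order 3).
h: a_k = 4, 25, 32, 175/6, 128/3, 965/24, 1024/45, 1685/144, 2048/315, 221525/72576, …
ICs: h(0) = 4, h′(0) = 25, h′′(0) = 64.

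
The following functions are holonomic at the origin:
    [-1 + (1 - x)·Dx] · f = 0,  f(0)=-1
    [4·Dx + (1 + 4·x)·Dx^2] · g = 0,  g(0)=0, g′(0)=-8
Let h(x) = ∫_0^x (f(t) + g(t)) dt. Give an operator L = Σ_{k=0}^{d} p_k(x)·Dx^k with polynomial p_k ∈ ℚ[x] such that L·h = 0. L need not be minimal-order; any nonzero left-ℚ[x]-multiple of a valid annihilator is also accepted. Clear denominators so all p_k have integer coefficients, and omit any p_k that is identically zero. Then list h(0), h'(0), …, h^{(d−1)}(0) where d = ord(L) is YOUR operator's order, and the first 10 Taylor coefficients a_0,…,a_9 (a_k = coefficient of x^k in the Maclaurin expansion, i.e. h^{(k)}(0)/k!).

L = (44 + 16·x)·Dx^2 + (-13 + 56·x + 32·x^2)·Dx^3 + (-3 - 11·x + 6·x^2 + 8·x^3)·Dx^4  (order 4).
h: a_k = 0, -1, -9/2, 5, -131/12, 127/5, -2053/30, 4093/21, -32775/56, 5461/3, …
ICs: h(0) = 0, h′(0) = -1, h′′(0) = -9, h′′′(0) = 30.

f: a_k = -1, -1, -1, -1, -1, -1, -1, -1, -1, -1, …
g: a_k = 0, -8, 16, -128/3, 128, -2048/5, 4096/3, -32768/7, 16384, -524288/9, …
Sum ⇒ L₀ = lclm(L_f,L_g) in ℚ(x)⟨Dx⟩.
Integrate: L := L₀·Dx.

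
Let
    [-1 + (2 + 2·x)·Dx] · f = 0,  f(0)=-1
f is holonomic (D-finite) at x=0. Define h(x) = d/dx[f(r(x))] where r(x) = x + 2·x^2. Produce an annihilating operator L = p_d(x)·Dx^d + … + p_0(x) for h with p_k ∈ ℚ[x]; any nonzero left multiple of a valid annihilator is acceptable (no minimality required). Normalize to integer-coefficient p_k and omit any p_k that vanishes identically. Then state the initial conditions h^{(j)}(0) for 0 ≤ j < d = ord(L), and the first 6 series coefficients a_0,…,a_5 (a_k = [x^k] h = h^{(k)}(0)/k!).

f: a_k = -1, -1/2, 1/8, -1/16, 5/128, -7/256, …
Change of var in L_f (x↦r) gives L₀.
Derive L from L₀ (diff closure).
L = 7 + (-2 - 10·x - 12·x^2 - 16·x^3)·Dx  (order 1).
h: a_k = -1/2, -7/4, 21/16, 21/32, -595/256, 567/512, …
ICs: h(0) = -1/2.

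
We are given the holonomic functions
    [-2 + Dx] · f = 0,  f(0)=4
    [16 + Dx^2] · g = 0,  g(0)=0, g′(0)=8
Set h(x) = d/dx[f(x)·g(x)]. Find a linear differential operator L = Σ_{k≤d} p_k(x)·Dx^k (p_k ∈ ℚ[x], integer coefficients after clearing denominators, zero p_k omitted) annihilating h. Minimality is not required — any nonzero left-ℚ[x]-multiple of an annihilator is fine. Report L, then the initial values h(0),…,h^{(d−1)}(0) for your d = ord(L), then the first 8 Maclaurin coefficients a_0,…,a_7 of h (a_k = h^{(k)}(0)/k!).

L = 20 - 4·Dx + Dx^2  (order 2).
h: a_k = 32, 128, -64, -512, -1216/3, 2816/15, 17792/45, 2048/15, …
ICs: h(0) = 32, h′(0) = 128.

f: a_k = 4, 8, 8, 16/3, 8/3, 16/15, 16/45, 32/315, …
g: a_k = 0, 8, 0, -64/3, 0, 256/15, 0, -2048/315, …
Product ⇒ symmetric product L₀, ord ≤ 2.
h₀' ⇒ L via d/dx closure of L₀.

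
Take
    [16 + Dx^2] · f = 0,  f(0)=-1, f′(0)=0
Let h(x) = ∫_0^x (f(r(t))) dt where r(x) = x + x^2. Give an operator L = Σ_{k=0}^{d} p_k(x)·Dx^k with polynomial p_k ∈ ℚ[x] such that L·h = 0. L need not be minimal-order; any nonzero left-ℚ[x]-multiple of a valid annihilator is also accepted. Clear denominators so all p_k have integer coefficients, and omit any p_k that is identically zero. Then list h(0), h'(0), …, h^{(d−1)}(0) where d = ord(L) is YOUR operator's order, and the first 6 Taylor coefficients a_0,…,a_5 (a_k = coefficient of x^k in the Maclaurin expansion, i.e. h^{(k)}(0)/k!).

f: a_k = -1, 0, 8, 0, -32/3, 0, …
h₀=f(r): pull back L_f along r ⇒ L₀.
h=∫h₀ ⇒ L = L₀·Dx.
L = (16 + 96·x + 192·x^2 + 128·x^3)·Dx - 2·Dx^2 + (1 + 2·x)·Dx^3  (order 3).
h: a_k = 0, -1, 0, 8/3, 4, -8/15, …
ICs: h(0) = 0, h′(0) = -1, h′′(0) = 0.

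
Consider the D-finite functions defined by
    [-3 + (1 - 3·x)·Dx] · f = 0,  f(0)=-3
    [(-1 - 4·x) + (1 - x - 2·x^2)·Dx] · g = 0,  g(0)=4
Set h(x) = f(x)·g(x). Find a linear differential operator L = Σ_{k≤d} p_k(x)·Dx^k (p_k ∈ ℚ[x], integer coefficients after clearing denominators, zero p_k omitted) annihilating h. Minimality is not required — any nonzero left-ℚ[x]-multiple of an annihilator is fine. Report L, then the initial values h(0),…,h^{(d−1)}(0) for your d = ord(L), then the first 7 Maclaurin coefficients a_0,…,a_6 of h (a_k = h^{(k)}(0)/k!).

f: a_k = -3, -9, -27, -81, -243, -729, -2187, …
g: a_k = 4, 4, 12, 20, 44, 84, 172, …
h₀=f·g: eliminate ⇒ L₀, order ≤ 1·1.
L = (-4 + 2·x + 18·x^2) + (1 - 4·x + x^2 + 6·x^3)·Dx  (order 1).
h: a_k = -12, -48, -180, -600, -1932, -6048, -18660, …
ICs: h(0) = -12.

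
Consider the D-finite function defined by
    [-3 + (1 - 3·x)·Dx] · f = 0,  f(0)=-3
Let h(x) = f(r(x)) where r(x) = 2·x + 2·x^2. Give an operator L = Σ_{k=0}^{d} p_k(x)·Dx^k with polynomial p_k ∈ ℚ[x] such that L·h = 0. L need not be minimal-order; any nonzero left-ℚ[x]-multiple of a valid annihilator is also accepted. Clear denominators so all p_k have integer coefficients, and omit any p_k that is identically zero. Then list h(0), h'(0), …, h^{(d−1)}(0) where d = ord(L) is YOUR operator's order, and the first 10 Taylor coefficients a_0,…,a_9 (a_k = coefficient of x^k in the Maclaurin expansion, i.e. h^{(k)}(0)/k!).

f: a_k = -3, -9, -27, -81, -243, -729, -2187, -6561, -19683, -59049, …
f∘r: x↦r, Dx↦Dx/r' in L_f ⇒ L₀.
L = (6 + 12·x) + (-1 + 6·x + 6·x^2)·Dx  (order 1).
h: a_k = -3, -18, -126, -864, -5940, -40824, -280584, -1928448, -13254192, -91095840, …
ICs: h(0) = -3.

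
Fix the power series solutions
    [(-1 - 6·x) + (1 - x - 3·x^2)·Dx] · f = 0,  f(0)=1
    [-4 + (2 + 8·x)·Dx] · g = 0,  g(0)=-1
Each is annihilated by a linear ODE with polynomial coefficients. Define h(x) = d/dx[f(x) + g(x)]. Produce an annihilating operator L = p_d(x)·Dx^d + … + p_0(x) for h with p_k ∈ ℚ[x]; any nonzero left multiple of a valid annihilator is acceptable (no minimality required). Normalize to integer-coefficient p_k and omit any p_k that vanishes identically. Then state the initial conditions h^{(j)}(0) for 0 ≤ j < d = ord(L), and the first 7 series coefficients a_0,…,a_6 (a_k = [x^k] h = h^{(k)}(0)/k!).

L = (-90 - 516·x - 1548·x^2 - 1296·x^3 - 1620·x^4) + (-15 - 288·x - 1752·x^2 - 4068·x^3 - 4914·x^4 - 4860·x^5)·Dx + (5 + 45·x + 109·x^2 - 18·x^3 - 468·x^4 - 1278·x^5 - 1080·x^6)·Dx^2  (order 2).
h: a_k = -1, 12, 9, 116, 60, 1086, -329, …
ICs: h(0) = -1, h′(0) = 12.

f: a_k = 1, 1, 4, 7, 19, 40, 97, …
g: a_k = -1, -2, 2, -4, 10, -28, 84, …
h₀=f+g: left-lcm gives L₀, ord ≤ 2.
h=h₀': d/dx-closure on L₀ ⇒ L.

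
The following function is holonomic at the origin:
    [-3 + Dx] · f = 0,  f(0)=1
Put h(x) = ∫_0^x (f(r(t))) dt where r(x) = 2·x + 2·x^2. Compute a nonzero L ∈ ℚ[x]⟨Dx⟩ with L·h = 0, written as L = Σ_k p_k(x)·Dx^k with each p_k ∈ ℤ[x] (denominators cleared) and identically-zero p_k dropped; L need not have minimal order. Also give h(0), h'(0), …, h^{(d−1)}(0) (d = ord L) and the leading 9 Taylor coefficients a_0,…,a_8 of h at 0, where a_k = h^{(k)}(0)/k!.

f: a_k = 1, 3, 9/2, 9/2, 27/8, 81/40, 81/80, 243/560, 729/4480, …
L₀ from L_f via x↦r, Dx↦r'^{-1}Dx.
h=∫h₀ ⇒ L = L₀·Dx.
L = (-6 - 12·x)·Dx + Dx^2  (order 2).
h: a_k = 0, 1, 3, 8, 18, 36, 324/5, 3744/35, 5724/35, …
ICs: h(0) = 0, h′(0) = 1.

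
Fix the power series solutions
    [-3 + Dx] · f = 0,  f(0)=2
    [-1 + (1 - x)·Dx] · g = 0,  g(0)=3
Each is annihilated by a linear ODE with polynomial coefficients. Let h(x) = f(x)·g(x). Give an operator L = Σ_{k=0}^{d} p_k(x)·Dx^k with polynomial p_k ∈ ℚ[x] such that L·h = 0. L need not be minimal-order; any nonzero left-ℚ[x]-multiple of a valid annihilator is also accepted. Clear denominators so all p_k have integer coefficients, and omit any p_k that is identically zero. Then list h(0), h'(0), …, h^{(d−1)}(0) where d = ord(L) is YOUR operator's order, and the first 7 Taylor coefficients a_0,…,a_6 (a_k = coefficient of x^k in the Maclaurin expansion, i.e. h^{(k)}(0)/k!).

L = (4 - 3·x) + (-1 + x)·Dx  (order 1).
h: a_k = 6, 24, 51, 78, 393/4, 552/5, 4659/40, …
ICs: h(0) = 6.

f: a_k = 2, 6, 9, 9, 27/4, 81/20, 81/40, …
g: a_k = 3, 3, 3, 3, 3, 3, 3, …
h₀=f·g: eliminate ⇒ L₀, order ≤ 1·1.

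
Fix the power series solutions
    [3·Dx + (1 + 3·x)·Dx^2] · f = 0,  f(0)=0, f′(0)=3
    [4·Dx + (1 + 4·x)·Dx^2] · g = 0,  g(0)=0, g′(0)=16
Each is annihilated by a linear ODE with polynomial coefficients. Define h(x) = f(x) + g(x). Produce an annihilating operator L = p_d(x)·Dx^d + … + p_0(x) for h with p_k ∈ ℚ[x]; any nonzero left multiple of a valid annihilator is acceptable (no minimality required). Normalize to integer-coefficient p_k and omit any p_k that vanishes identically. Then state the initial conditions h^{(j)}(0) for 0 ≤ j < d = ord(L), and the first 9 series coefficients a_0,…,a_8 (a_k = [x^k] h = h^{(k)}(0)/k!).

L = 24·Dx + (14 + 48·x)·Dx^2 + (1 + 7·x + 12·x^2)·Dx^3  (order 3).
h: a_k = 0, 19, -73/2, 283/3, -1105/4, 4339/5, -17113/6, 67723/7, -268705/8, …
ICs: h(0) = 0, h′(0) = 19, h′′(0) = -73.

f: a_k = 0, 3, -9/2, 9, -81/4, 243/5, -243/2, 2187/7, -6561/8, …
g: a_k = 0, 16, -32, 256/3, -256, 4096/5, -8192/3, 65536/7, -32768, …
f+g: L₀ = lclm(L_f,L_g), ord ≤ 2+2.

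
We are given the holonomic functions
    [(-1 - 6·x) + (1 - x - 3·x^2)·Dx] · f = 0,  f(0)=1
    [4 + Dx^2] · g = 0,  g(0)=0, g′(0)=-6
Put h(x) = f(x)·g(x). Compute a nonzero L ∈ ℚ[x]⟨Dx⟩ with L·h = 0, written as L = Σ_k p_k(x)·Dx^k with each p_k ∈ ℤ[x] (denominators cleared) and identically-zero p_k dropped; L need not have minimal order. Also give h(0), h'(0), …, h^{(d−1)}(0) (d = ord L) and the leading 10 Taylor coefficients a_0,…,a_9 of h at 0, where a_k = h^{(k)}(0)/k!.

f: a_k = 1, 1, 4, 7, 19, 40, 97, 217, 508, 1159, …
g: a_k = 0, -6, 0, 4, 0, -4/5, 0, 8/105, 0, -4/945, …
f·g: L₀ = L_f ⊗_s L_g, ord ≤ 1·2.
L = (2 + 4·x + 12·x^2) + (2 + 12·x)·Dx + (-1 + x + 3·x^2)·Dx^2  (order 2).
h: a_k = 0, -6, -6, -20, -38, -494/5, -1064/5, -53458/105, -24098/21, -505556/189, …
ICs: h(0) = 0, h′(0) = -6.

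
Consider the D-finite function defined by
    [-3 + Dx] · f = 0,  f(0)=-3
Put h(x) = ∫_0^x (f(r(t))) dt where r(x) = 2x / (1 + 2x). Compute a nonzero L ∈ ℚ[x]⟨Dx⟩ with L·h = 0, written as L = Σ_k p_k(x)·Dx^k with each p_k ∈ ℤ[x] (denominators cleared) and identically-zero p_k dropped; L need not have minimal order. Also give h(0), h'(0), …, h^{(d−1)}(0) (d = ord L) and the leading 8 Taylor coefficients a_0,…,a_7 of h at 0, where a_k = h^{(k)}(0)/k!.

f: a_k = -3, -9, -27/2, -27/2, -81/8, -243/40, -243/80, -729/560, …
f∘r: x↦r, Dx↦Dx/r' in L_f ⇒ L₀.
∫: right-multiply L₀ by Dx.
L = -6·Dx + (1 + 4·x + 4·x^2)·Dx^2  (order 2).
h: a_k = 0, -3, -9, -6, 9, -18/5, -42/5, 828/35, …
ICs: h(0) = 0, h′(0) = -3.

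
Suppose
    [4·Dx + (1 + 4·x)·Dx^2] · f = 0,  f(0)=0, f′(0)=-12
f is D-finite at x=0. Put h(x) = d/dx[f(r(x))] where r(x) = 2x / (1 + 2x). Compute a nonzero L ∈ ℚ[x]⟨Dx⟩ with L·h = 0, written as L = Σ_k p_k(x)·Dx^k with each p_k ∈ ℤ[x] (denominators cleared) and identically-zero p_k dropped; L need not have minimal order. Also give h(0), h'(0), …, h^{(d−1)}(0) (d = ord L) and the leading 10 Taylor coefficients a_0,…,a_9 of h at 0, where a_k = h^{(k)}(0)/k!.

f: a_k = 0, -12, 24, -64, 192, -3072/5, 2048, -49152/7, 24576, -262144/3, …
Change of var in L_f (x↦r) gives L₀.
Differentiate: ansatz ord ≤ ord L₀ ⇒ L.
L = (12 + 40·x) + (1 + 12·x + 20·x^2)·Dx  (order 1).
h: a_k = -24, 288, -2976, 29952, -299904, 2999808, -29999616, 299999232, -2999998464, 29999996928, …
ICs: h(0) = -24.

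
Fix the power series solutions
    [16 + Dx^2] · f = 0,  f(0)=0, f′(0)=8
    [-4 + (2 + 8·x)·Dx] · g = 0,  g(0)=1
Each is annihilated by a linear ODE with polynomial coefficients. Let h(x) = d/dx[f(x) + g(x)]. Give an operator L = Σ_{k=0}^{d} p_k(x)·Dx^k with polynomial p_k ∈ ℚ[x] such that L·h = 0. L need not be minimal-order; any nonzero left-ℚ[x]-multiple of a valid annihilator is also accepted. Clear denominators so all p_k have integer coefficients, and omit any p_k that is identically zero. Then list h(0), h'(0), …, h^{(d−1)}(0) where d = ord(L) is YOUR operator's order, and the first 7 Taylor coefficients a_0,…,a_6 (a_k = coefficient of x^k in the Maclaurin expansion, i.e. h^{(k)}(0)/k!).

L = (-608 - 1024·x - 2048·x^2) + (-112 - 960·x - 3072·x^2 - 4096·x^3)·Dx + (-38 - 64·x - 128·x^2)·Dx^2 + (-7 - 60·x - 192·x^2 - 256·x^3)·Dx^3  (order 3).
h: a_k = 10, -4, -52, -40, 676/3, -504, 81112/45, …
ICs: h(0) = 10, h′(0) = -4, h′′(0) = -104.

f: a_k = 0, 8, 0, -64/3, 0, 256/15, 0, …
g: a_k = 1, 2, -2, 4, -10, 28, -84, …
f+g: L₀ = lclm(L_f,L_g), ord ≤ 2+1.
h=h₀': d/dx-closure on L₀ ⇒ L.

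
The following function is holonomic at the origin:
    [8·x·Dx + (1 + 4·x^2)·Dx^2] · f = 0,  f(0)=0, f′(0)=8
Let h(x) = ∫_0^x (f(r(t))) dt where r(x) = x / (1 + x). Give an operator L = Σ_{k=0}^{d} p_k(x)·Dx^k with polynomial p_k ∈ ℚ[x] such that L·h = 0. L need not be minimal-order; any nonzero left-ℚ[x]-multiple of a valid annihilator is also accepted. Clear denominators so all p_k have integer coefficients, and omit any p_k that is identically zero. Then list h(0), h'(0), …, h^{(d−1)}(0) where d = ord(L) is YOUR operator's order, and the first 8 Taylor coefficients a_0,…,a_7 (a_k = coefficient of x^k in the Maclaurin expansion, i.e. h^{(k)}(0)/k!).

L = (2 + 10·x)·Dx^2 + (1 + 2·x + 5·x^2)·Dx^3  (order 3).
h: a_k = 0, 0, 4, -8/3, -2/3, 24/5, -76/15, -88/21, …
ICs: h(0) = 0, h′(0) = 0, h′′(0) = 8.

f: a_k = 0, 8, 0, -32/3, 0, 128/5, 0, -512/7, …
Change of var in L_f (x↦r) gives L₀.
∫: right-multiply L₀ by Dx.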